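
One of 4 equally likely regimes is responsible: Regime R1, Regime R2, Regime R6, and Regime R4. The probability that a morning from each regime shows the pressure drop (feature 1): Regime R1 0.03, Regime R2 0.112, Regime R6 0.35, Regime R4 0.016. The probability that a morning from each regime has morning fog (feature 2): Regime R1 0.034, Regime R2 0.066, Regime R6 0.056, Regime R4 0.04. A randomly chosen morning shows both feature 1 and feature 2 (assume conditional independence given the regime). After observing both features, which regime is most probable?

Since the prior is uniform, the posterior is proportional to the likelihood:
  Regime R1: 0.03 × 0.034 = 0.00102
  Regime R2: 0.112 × 0.066 = 0.007392
  Regime R6: 0.35 × 0.056 = 0.0196
  Regime R4: 0.016 × 0.04 = 0.00064
Sum = 0.028652.
Largest term belongs to Regime R6, so Regime R6 is most probable.

Regime R6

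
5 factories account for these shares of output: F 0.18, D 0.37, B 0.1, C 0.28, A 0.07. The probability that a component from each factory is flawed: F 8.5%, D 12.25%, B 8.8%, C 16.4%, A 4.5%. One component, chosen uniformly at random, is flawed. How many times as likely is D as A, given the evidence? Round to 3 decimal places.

14.389

By Bayes' rule, posterior ∝ prior × likelihood:
  F: 0.18 × 0.085 = 0.0153
  D: 0.37 × 0.1225 = 0.045325
  B: 0.1 × 0.088 = 0.0088
  C: 0.28 × 0.164 = 0.04592
  A: 0.07 × 0.045 = 0.00315
Sum = 0.118495.
The ratio is 0.045325 / 0.00315 (the normalizer cancels) = 14.389.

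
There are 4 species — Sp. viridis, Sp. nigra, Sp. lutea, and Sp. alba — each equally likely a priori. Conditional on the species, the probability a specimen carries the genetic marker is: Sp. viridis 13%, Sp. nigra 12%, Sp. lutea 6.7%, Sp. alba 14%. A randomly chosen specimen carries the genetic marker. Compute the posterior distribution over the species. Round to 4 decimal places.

Since the prior is uniform, the posterior is proportional to the likelihood:
  Sp. viridis: 0.13
  Sp. nigra: 0.12
  Sp. lutea: 0.067
  Sp. alba: 0.14
Total = 0.457.
P(Sp. viridis | marker) = 0.13/0.457 ≈ 0.2845
P(Sp. nigra | marker) = 0.12/0.457 ≈ 0.2626
P(Sp. lutea | marker) = 0.067/0.457 ≈ 0.1466
P(Sp. alba | marker) = 0.14/0.457 ≈ 0.3063

Sp. viridis 0.2845, Sp. nigra 0.2626, Sp. lutea 0.1466, Sp. alba 0.3063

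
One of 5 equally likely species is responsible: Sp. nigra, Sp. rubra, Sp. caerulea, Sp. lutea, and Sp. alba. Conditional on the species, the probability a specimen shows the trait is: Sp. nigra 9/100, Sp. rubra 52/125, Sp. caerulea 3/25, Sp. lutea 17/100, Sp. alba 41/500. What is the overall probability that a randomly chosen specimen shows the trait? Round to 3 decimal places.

0.176

With a uniform prior (1/5 each), posterior ∝ likelihood:
  Sp. nigra: 0.09
  Sp. rubra: 0.416
  Sp. caerulea: 0.12
  Sp. lutea: 0.17
  Sp. alba: 0.082
P(trait) = (1/5) × (0.09 + 0.416 + 0.12 + 0.17 + 0.082) = 0.878/5 ≈ 0.176.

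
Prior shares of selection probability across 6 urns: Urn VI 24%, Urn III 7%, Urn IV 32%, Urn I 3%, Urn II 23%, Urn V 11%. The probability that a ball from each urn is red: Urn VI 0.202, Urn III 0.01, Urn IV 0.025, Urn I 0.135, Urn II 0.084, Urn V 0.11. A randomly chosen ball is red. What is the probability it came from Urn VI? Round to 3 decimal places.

0.523

Compute prior × likelihood for every hypothesis:
  Urn VI: 0.24 × 0.202 = 0.04848
  Urn III: 0.07 × 0.01 = 0.0007
  Urn IV: 0.32 × 0.025 = 0.008
  Urn I: 0.03 × 0.135 = 0.00405
  Urn II: 0.23 × 0.084 = 0.01932
  Urn V: 0.11 × 0.11 = 0.0121
Sum = 0.09265.
P(Urn VI | evidence) = 0.04848 / 0.09265 ≈ 0.523.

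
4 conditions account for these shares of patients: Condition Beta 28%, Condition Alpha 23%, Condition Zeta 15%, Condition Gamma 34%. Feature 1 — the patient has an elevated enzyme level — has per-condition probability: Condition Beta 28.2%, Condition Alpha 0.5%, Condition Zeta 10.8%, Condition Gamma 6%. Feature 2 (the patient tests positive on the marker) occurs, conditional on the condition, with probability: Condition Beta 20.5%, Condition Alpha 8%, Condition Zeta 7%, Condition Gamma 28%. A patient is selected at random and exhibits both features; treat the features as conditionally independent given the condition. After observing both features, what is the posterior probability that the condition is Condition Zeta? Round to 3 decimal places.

0.049

Prior × likelihood for each hypothesis:
  Condition Beta: 0.28 × 0.282 × 0.205 = 0.0161868
  Condition Alpha: 0.23 × 0.005 × 0.08 = 0.000092
  Condition Zeta: 0.15 × 0.108 × 0.07 = 0.001134
  Condition Gamma: 0.34 × 0.06 × 0.28 = 0.005712
Sum = 0.0231248.
P(Condition Zeta | evidence) = 0.001134 / 0.0231248 ≈ 0.049.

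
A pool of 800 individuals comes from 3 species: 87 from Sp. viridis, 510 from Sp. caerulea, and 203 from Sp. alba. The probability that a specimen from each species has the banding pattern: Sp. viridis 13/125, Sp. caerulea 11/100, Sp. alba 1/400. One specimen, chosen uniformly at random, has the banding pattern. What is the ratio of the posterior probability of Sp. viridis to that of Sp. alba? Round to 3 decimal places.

Compute prior × likelihood for every hypothesis:
  Sp. viridis: 0.10875 × 0.104 = 0.01131
  Sp. caerulea: 0.6375 × 0.11 = 0.070125
  Sp. alba: 0.25375 × 0.0025 = 0.000634375
Sum = 0.082069375.
The ratio is 0.01131 / 0.000634375 (the normalizer cancels) = 17.829.

17.829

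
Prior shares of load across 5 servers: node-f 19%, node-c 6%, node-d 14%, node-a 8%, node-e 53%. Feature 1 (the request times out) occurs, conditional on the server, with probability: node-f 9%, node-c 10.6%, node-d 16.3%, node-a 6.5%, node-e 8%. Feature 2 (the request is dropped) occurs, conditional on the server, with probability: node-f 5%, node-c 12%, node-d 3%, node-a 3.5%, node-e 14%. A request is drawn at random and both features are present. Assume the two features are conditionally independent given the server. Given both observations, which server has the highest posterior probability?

Unnormalized posteriors (prior × likelihood):
  node-f: 0.19 × 0.09 × 0.05 = 0.000855
  node-c: 0.06 × 0.106 × 0.12 = 0.0007632
  node-d: 0.14 × 0.163 × 0.03 = 0.0006846
  node-a: 0.08 × 0.065 × 0.035 = 0.000182
  node-e: 0.53 × 0.08 × 0.14 = 0.005936
Total = 0.0084208.
Largest term belongs to node-e, so node-e is most probable.

node-e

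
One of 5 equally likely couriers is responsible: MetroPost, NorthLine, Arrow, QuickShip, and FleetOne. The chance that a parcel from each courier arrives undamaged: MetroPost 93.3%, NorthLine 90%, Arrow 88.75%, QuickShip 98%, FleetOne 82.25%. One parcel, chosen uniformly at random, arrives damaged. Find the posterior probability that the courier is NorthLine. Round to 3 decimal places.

Taking complements, P(damaged | each) = MetroPost 0.067, NorthLine 0.1, Arrow 0.1125, QuickShip 0.02, FleetOne 0.1775.
Since the prior is uniform, the posterior is proportional to the likelihood:
  MetroPost: 0.067
  NorthLine: 0.1
  Arrow: 0.1125
  QuickShip: 0.02
  FleetOne: 0.1775
Total = 0.477.
P(NorthLine | evidence) = 0.1 / 0.477 ≈ 0.210.

0.210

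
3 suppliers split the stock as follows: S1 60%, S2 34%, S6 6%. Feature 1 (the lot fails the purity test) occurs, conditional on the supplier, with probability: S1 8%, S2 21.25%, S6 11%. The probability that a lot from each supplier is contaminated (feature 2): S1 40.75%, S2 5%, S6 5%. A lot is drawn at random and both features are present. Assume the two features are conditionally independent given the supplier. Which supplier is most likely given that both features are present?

Unnormalized posteriors (prior × likelihood):
  S1: 0.6 × 0.08 × 0.4075 = 0.01956
  S2: 0.34 × 0.2125 × 0.05 = 0.0036125
  S6: 0.06 × 0.11 × 0.05 = 0.00033
Sum = 0.0235025.
Largest term belongs to S1, so S1 is most probable.

S1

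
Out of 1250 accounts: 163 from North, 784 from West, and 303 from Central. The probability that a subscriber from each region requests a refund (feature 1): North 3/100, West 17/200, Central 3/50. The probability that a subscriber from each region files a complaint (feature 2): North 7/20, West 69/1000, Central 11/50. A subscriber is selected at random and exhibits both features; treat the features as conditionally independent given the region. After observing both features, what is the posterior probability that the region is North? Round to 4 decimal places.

0.1660

By Bayes' rule, posterior ∝ prior × likelihood:
  North: 0.1304 × 0.03 × 0.35 = 0.0013692
  West: 0.6272 × 0.085 × 0.069 = 0.003678528
  Central: 0.2424 × 0.06 × 0.22 = 0.00319968
Normalizing constant = 0.008247408.
P(North | evidence) = 0.0013692 / 0.008247408 ≈ 0.1660.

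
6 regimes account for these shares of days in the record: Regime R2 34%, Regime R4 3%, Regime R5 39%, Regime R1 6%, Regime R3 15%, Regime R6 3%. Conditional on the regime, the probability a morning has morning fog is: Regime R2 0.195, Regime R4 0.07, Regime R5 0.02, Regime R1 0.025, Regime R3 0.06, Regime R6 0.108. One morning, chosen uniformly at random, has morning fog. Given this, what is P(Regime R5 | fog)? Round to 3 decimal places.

0.087

By Bayes' rule, posterior ∝ prior × likelihood:
  Regime R2: 0.34 × 0.195 = 0.0663
  Regime R4: 0.03 × 0.07 = 0.0021
  Regime R5: 0.39 × 0.02 = 0.0078
  Regime R1: 0.06 × 0.025 = 0.0015
  Regime R3: 0.15 × 0.06 = 0.009
  Regime R6: 0.03 × 0.108 = 0.00324
Normalizing constant = 0.08994.
P(Regime R5 | evidence) = 0.0078 / 0.08994 ≈ 0.087.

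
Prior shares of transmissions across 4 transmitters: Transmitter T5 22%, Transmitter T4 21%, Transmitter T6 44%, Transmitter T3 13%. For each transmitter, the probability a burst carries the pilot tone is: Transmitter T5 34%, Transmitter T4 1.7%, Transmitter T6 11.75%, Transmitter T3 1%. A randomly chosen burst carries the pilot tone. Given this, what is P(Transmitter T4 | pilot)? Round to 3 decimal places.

0.027

Unnormalized posteriors (prior × likelihood):
  Transmitter T5: 0.22 × 0.34 = 0.0748
  Transmitter T4: 0.21 × 0.017 = 0.00357
  Transmitter T6: 0.44 × 0.1175 = 0.0517
  Transmitter T3: 0.13 × 0.01 = 0.0013
Normalizing constant = 0.13137.
P(Transmitter T4 | evidence) = 0.00357 / 0.13137 ≈ 0.027.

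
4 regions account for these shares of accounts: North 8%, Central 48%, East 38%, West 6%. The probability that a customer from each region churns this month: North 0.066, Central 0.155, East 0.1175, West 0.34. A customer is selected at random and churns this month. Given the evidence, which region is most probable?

Prior × likelihood for each hypothesis:
  North: 0.08 × 0.066 = 0.00528
  Central: 0.48 × 0.155 = 0.0744
  East: 0.38 × 0.1175 = 0.04465
  West: 0.06 × 0.34 = 0.0204
Sum = 0.14473.
Largest term belongs to Central, so Central is most probable.

Central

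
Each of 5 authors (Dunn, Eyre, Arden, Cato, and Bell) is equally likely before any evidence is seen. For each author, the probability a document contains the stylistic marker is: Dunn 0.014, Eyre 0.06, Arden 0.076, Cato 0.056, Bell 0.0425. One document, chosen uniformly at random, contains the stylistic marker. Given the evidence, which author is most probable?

Arden

Since the prior is uniform, the posterior is proportional to the likelihood:
  Dunn: 0.014
  Eyre: 0.06
  Arden: 0.076
  Cato: 0.056
  Bell: 0.0425
Total = 0.2485.
Largest term belongs to Arden, so Arden is most probable.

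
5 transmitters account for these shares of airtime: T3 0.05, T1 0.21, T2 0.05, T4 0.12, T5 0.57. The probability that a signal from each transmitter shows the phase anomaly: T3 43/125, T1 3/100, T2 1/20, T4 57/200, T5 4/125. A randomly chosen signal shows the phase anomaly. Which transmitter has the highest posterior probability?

T4

Unnormalized posteriors (prior × likelihood):
  T3: 0.05 × 0.344 = 0.0172
  T1: 0.21 × 0.03 = 0.0063
  T2: 0.05 × 0.05 = 0.0025
  T4: 0.12 × 0.285 = 0.0342
  T5: 0.57 × 0.032 = 0.01824
Normalizing constant = 0.07844.
Largest term belongs to T4, so T4 is most probable.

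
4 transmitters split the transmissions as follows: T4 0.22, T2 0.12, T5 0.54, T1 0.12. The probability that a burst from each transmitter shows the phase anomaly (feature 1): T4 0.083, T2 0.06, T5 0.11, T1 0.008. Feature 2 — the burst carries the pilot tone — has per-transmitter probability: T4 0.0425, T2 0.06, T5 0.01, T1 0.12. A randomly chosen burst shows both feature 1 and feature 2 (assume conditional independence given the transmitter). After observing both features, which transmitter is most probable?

Compute prior × likelihood for every hypothesis:
  T4: 0.22 × 0.083 × 0.0425 = 0.00077605
  T2: 0.12 × 0.06 × 0.06 = 0.000432
  T5: 0.54 × 0.11 × 0.01 = 0.000594
  T1: 0.12 × 0.008 × 0.12 = 0.0001152
Sum = 0.00191725.
Largest term belongs to T4, so T4 is most probable.

T4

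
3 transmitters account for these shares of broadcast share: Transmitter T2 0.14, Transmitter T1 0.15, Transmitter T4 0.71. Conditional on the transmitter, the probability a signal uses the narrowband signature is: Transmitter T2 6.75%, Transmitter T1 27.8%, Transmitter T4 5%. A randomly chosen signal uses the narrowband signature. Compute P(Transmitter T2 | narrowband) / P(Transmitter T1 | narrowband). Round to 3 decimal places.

Prior × likelihood for each hypothesis:
  Transmitter T2: 0.14 × 0.0675 = 0.00945
  Transmitter T1: 0.15 × 0.278 = 0.0417
  Transmitter T4: 0.71 × 0.05 = 0.0355
Normalizing constant = 0.08665.
The ratio is 0.00945 / 0.0417 (the normalizer cancels) = 0.227.

0.227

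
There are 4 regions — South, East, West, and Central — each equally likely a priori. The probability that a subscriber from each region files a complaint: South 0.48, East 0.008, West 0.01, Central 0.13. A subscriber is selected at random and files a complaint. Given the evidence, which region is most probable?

With a uniform prior (1/4 each), posterior ∝ likelihood:
  South: 0.48
  East: 0.008
  West: 0.01
  Central: 0.13
Sum = 0.628.
Largest term belongs to South, so South is most probable.

South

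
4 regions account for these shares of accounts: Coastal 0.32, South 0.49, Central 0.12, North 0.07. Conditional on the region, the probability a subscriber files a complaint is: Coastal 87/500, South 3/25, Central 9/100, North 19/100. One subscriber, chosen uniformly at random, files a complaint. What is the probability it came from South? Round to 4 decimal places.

0.4243

Unnormalized posteriors (prior × likelihood):
  Coastal: 0.32 × 0.174 = 0.05568
  South: 0.49 × 0.12 = 0.0588
  Central: 0.12 × 0.09 = 0.0108
  North: 0.07 × 0.19 = 0.0133
Sum = 0.13858.
P(South | evidence) = 0.0588 / 0.13858 ≈ 0.4243.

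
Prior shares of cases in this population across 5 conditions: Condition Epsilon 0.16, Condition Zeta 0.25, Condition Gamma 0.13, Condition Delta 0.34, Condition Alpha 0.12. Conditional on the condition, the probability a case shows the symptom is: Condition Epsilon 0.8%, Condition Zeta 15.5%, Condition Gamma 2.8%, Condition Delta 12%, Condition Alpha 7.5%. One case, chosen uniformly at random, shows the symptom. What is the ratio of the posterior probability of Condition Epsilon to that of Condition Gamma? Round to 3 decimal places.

0.352

By Bayes' rule, posterior ∝ prior × likelihood:
  Condition Epsilon: 0.16 × 0.008 = 0.00128
  Condition Zeta: 0.25 × 0.155 = 0.03875
  Condition Gamma: 0.13 × 0.028 = 0.00364
  Condition Delta: 0.34 × 0.12 = 0.0408
  Condition Alpha: 0.12 × 0.075 = 0.009
Total = 0.09347.
The ratio is 0.00128 / 0.00364 (the normalizer cancels) = 0.352.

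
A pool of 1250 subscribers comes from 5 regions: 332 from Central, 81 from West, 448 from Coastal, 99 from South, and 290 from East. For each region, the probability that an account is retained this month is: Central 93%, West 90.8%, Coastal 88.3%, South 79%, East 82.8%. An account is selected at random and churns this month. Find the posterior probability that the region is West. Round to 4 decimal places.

Taking complements, P(churn | each) = Central 0.07, West 0.092, Coastal 0.117, South 0.21, East 0.172.
By Bayes' rule, posterior ∝ prior × likelihood:
  Central: 0.2656 × 0.07 = 0.018592
  West: 0.0648 × 0.092 = 0.0059616
  Coastal: 0.3584 × 0.117 = 0.0419328
  South: 0.0792 × 0.21 = 0.016632
  East: 0.232 × 0.172 = 0.039904
Normalizing constant = 0.1230224.
P(West | evidence) = 0.0059616 / 0.1230224 ≈ 0.0485.

0.0485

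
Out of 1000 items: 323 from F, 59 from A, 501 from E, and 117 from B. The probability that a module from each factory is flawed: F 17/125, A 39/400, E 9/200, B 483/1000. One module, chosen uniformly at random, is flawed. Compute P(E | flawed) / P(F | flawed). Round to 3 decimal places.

0.513

Prior × likelihood for each hypothesis:
  F: 0.323 × 0.136 = 0.043928
  A: 0.059 × 0.0975 = 0.0057525
  E: 0.501 × 0.045 = 0.022545
  B: 0.117 × 0.483 = 0.056511
Sum = 0.1287365.
The ratio is 0.022545 / 0.043928 (the normalizer cancels) = 0.513.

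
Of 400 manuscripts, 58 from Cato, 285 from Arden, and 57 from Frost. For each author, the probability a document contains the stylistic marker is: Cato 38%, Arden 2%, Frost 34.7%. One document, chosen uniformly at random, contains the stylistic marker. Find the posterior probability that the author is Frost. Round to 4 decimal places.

Prior × likelihood for each hypothesis:
  Cato: 0.145 × 0.38 = 0.0551
  Arden: 0.7125 × 0.02 = 0.01425
  Frost: 0.1425 × 0.347 = 0.0494475
Total = 0.1187975.
P(Frost | evidence) = 0.0494475 / 0.1187975 ≈ 0.4162.

0.4162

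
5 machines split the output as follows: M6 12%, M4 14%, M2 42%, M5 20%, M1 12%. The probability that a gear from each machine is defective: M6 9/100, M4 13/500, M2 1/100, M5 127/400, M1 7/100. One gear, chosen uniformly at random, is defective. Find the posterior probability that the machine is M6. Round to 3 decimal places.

0.119

Compute prior × likelihood for every hypothesis:
  M6: 0.12 × 0.09 = 0.0108
  M4: 0.14 × 0.026 = 0.00364
  M2: 0.42 × 0.01 = 0.0042
  M5: 0.2 × 0.3175 = 0.0635
  M1: 0.12 × 0.07 = 0.0084
Total = 0.09054.
P(M6 | evidence) = 0.0108 / 0.09054 ≈ 0.119.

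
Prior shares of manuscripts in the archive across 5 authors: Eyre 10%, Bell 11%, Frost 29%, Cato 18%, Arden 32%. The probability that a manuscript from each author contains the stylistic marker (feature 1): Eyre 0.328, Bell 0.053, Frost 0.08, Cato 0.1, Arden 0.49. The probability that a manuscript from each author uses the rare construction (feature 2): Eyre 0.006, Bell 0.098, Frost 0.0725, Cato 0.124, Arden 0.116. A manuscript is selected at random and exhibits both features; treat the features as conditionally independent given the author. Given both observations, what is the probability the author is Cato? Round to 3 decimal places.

By Bayes' rule, posterior ∝ prior × likelihood:
  Eyre: 0.1 × 0.328 × 0.006 = 0.0001968
  Bell: 0.11 × 0.053 × 0.098 = 0.00057134
  Frost: 0.29 × 0.08 × 0.0725 = 0.001682
  Cato: 0.18 × 0.1 × 0.124 = 0.002232
  Arden: 0.32 × 0.49 × 0.116 = 0.0181888
Sum = 0.02287094.
P(Cato | evidence) = 0.002232 / 0.02287094 ≈ 0.098.

0.098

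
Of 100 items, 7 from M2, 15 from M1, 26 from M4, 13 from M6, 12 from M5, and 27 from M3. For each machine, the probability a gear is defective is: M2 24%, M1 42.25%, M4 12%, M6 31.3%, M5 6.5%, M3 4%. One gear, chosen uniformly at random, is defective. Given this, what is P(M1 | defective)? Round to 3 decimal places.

0.371

By Bayes' rule, posterior ∝ prior × likelihood:
  M2: 0.07 × 0.24 = 0.0168
  M1: 0.15 × 0.4225 = 0.063375
  M4: 0.26 × 0.12 = 0.0312
  M6: 0.13 × 0.313 = 0.04069
  M5: 0.12 × 0.065 = 0.0078
  M3: 0.27 × 0.04 = 0.0108
Sum = 0.170665.
P(M1 | evidence) = 0.063375 / 0.170665 ≈ 0.371.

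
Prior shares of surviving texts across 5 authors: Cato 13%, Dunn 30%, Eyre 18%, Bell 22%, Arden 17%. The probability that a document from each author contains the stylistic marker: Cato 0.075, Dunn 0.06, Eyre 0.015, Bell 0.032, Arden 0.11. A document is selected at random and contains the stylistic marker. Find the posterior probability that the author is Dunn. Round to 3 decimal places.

Unnormalized posteriors (prior × likelihood):
  Cato: 0.13 × 0.075 = 0.00975
  Dunn: 0.3 × 0.06 = 0.018
  Eyre: 0.18 × 0.015 = 0.0027
  Bell: 0.22 × 0.032 = 0.00704
  Arden: 0.17 × 0.11 = 0.0187
Total = 0.05619.
P(Dunn | evidence) = 0.018 / 0.05619 ≈ 0.320.

0.320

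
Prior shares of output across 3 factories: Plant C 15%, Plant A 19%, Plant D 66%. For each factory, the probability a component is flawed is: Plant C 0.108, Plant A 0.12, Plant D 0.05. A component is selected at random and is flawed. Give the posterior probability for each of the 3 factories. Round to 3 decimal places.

Prior × likelihood for each hypothesis:
  Plant C: 0.15 × 0.108 = 0.0162
  Plant A: 0.19 × 0.12 = 0.0228
  Plant D: 0.66 × 0.05 = 0.033
Total = 0.072.
P(Plant C | flawed) = 0.0162/0.072 ≈ 0.225
P(Plant A | flawed) = 0.0228/0.072 ≈ 0.317
P(Plant D | flawed) = 0.033/0.072 ≈ 0.458

Plant C 0.225, Plant A 0.317, Plant D 0.458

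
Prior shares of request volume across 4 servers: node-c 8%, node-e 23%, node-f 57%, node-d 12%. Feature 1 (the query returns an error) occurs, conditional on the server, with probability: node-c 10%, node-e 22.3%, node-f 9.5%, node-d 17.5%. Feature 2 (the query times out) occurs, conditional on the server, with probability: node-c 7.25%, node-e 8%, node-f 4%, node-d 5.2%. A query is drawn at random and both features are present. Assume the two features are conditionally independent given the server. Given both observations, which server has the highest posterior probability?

By Bayes' rule, posterior ∝ prior × likelihood:
  node-c: 0.08 × 0.1 × 0.0725 = 0.00058
  node-e: 0.23 × 0.223 × 0.08 = 0.0041032
  node-f: 0.57 × 0.095 × 0.04 = 0.002166
  node-d: 0.12 × 0.175 × 0.052 = 0.001092
Sum = 0.0079412.
Largest term belongs to node-e, so node-e is most probable.

node-e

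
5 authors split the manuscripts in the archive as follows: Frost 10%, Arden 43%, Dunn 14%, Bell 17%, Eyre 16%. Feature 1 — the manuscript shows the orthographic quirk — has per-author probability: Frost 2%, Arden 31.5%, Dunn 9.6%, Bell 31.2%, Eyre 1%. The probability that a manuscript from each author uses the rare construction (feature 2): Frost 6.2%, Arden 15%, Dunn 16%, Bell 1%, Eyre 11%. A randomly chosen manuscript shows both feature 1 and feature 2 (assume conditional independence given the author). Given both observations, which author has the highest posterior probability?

Compute prior × likelihood for every hypothesis:
  Frost: 0.1 × 0.02 × 0.062 = 0.000124
  Arden: 0.43 × 0.315 × 0.15 = 0.0203175
  Dunn: 0.14 × 0.096 × 0.16 = 0.0021504
  Bell: 0.17 × 0.312 × 0.01 = 0.0005304
  Eyre: 0.16 × 0.01 × 0.11 = 0.000176
Normalizing constant = 0.0232983.
Largest term belongs to Arden, so Arden is most probable.

Arden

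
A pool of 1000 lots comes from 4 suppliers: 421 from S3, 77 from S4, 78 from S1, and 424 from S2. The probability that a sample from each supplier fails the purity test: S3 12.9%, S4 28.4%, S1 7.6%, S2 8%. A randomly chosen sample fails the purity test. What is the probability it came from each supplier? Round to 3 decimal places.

By Bayes' rule, posterior ∝ prior × likelihood:
  S3: 0.421 × 0.129 = 0.054309
  S4: 0.077 × 0.284 = 0.021868
  S1: 0.078 × 0.076 = 0.005928
  S2: 0.424 × 0.08 = 0.03392
Total = 0.116025.
P(S3 | off-spec) = 0.054309/0.116025 ≈ 0.468
P(S4 | off-spec) = 0.021868/0.116025 ≈ 0.188
P(S1 | off-spec) = 0.005928/0.116025 ≈ 0.051
P(S2 | off-spec) = 0.03392/0.116025 ≈ 0.292

S3 0.468, S4 0.188, S1 0.051, S2 0.292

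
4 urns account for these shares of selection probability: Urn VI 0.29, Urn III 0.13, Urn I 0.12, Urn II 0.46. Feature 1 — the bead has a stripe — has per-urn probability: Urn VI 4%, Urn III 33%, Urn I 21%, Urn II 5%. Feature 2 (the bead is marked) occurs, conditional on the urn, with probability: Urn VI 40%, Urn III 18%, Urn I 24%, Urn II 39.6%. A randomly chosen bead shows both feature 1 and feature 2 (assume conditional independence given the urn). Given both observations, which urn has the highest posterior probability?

Urn II

Unnormalized posteriors (prior × likelihood):
  Urn VI: 0.29 × 0.04 × 0.4 = 0.00464
  Urn III: 0.13 × 0.33 × 0.18 = 0.007722
  Urn I: 0.12 × 0.21 × 0.24 = 0.006048
  Urn II: 0.46 × 0.05 × 0.396 = 0.009108
Sum = 0.027518.
Largest term belongs to Urn II, so Urn II is most probable.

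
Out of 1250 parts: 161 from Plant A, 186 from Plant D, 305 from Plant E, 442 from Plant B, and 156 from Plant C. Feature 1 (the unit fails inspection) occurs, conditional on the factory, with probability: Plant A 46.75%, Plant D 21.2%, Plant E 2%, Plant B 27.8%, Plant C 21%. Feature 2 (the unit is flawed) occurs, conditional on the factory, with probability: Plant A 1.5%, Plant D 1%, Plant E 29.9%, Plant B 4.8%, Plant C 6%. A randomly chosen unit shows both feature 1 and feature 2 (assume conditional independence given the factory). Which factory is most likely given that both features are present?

Unnormalized posteriors (prior × likelihood):
  Plant A: 0.1288 × 0.4675 × 0.015 = 0.00090321
  Plant D: 0.1488 × 0.212 × 0.01 = 0.000315456
  Plant E: 0.244 × 0.02 × 0.299 = 0.00145912
  Plant B: 0.3536 × 0.278 × 0.048 = 0.0047184384
  Plant C: 0.1248 × 0.21 × 0.06 = 0.00157248
Normalizing constant = 0.0089687044.
Largest term belongs to Plant B, so Plant B is most probable.

Plant B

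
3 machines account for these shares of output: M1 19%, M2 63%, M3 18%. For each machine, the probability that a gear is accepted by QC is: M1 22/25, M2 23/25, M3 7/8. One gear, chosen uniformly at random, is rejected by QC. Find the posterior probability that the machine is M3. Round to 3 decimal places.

Taking complements, P(rejected | each) = M1 0.12, M2 0.08, M3 0.125.
By Bayes' rule, posterior ∝ prior × likelihood:
  M1: 0.19 × 0.12 = 0.0228
  M2: 0.63 × 0.08 = 0.0504
  M3: 0.18 × 0.125 = 0.0225
Total = 0.0957.
P(M3 | evidence) = 0.0225 / 0.0957 ≈ 0.235.

0.235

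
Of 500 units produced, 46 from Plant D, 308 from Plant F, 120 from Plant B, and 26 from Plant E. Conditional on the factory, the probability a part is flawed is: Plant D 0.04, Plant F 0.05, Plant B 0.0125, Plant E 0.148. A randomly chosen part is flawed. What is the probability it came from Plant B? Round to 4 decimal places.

0.0664

Prior × likelihood for each hypothesis:
  Plant D: 0.092 × 0.04 = 0.00368
  Plant F: 0.616 × 0.05 = 0.0308
  Plant B: 0.24 × 0.0125 = 0.003
  Plant E: 0.052 × 0.148 = 0.007696
Sum = 0.045176.
P(Plant B | evidence) = 0.003 / 0.045176 ≈ 0.0664.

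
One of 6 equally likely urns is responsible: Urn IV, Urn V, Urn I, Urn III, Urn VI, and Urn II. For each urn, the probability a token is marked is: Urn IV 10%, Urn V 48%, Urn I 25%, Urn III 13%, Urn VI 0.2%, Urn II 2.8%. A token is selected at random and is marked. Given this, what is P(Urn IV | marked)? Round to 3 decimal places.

Since the prior is uniform, the posterior is proportional to the likelihood:
  Urn IV: 0.1
  Urn V: 0.48
  Urn I: 0.25
  Urn III: 0.13
  Urn VI: 0.002
  Urn II: 0.028
Total = 0.99.
P(Urn IV | evidence) = 0.1 / 0.99 ≈ 0.101.

0.101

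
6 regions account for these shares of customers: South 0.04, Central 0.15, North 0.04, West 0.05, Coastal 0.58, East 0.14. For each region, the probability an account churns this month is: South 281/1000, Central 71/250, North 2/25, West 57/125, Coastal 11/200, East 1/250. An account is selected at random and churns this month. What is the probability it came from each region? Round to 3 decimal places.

South 0.100, Central 0.379, North 0.028, West 0.203, Coastal 0.284, East 0.005

Prior × likelihood for each hypothesis:
  South: 0.04 × 0.281 = 0.01124
  Central: 0.15 × 0.284 = 0.0426
  North: 0.04 × 0.08 = 0.0032
  West: 0.05 × 0.456 = 0.0228
  Coastal: 0.58 × 0.055 = 0.0319
  East: 0.14 × 0.004 = 0.00056
Total = 0.1123.
P(South | churn) = 0.01124/0.1123 ≈ 0.100
P(Central | churn) = 0.0426/0.1123 ≈ 0.379
P(North | churn) = 0.0032/0.1123 ≈ 0.028
P(West | churn) = 0.0228/0.1123 ≈ 0.203
P(Coastal | churn) = 0.0319/0.1123 ≈ 0.284
P(East | churn) = 0.00056/0.1123 ≈ 0.005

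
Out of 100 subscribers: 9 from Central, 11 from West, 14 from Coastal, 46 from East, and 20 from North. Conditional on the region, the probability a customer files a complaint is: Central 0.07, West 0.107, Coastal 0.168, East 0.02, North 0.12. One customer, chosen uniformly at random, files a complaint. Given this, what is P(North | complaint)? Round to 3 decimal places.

By Bayes' rule, posterior ∝ prior × likelihood:
  Central: 0.09 × 0.07 = 0.0063
  West: 0.11 × 0.107 = 0.01177
  Coastal: 0.14 × 0.168 = 0.02352
  East: 0.46 × 0.02 = 0.0092
  North: 0.2 × 0.12 = 0.024
Total = 0.07479.
P(North | evidence) = 0.024 / 0.07479 ≈ 0.321.

0.321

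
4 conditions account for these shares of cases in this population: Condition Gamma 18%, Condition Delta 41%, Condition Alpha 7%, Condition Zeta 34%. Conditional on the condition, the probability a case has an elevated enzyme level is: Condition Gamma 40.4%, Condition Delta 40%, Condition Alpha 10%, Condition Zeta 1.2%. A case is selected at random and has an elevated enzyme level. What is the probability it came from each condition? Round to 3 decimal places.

Condition Gamma 0.293, Condition Delta 0.662, Condition Alpha 0.028, Condition Zeta 0.016

Unnormalized posteriors (prior × likelihood):
  Condition Gamma: 0.18 × 0.404 = 0.07272
  Condition Delta: 0.41 × 0.4 = 0.164
  Condition Alpha: 0.07 × 0.1 = 0.007
  Condition Zeta: 0.34 × 0.012 = 0.00408
Total = 0.2478.
P(Condition Gamma | elevated) = 0.07272/0.2478 ≈ 0.293
P(Condition Delta | elevated) = 0.164/0.2478 ≈ 0.662
P(Condition Alpha | elevated) = 0.007/0.2478 ≈ 0.028
P(Condition Zeta | elevated) = 0.00408/0.2478 ≈ 0.016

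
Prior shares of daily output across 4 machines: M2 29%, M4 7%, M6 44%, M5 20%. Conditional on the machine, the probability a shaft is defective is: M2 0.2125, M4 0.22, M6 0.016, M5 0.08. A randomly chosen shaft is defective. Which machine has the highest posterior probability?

M2

Prior × likelihood for each hypothesis:
  M2: 0.29 × 0.2125 = 0.061625
  M4: 0.07 × 0.22 = 0.0154
  M6: 0.44 × 0.016 = 0.00704
  M5: 0.2 × 0.08 = 0.016
Total = 0.100065.
Largest term belongs to M2, so M2 is most probable.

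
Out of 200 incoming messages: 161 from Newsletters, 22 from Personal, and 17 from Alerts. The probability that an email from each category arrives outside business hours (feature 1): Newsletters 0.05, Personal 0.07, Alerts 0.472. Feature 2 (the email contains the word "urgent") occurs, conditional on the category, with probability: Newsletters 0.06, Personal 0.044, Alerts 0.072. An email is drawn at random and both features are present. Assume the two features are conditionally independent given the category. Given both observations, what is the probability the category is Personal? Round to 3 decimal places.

By Bayes' rule, posterior ∝ prior × likelihood:
  Newsletters: 0.805 × 0.05 × 0.06 = 0.002415
  Personal: 0.11 × 0.07 × 0.044 = 0.0003388
  Alerts: 0.085 × 0.472 × 0.072 = 0.00288864
Sum = 0.00564244.
P(Personal | evidence) = 0.0003388 / 0.00564244 ≈ 0.060.

0.060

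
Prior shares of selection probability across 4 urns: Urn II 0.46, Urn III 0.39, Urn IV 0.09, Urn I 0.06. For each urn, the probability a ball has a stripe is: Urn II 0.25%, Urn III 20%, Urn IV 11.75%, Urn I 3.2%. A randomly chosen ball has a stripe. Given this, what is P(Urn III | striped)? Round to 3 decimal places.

0.851

Compute prior × likelihood for every hypothesis:
  Urn II: 0.46 × 0.0025 = 0.00115
  Urn III: 0.39 × 0.2 = 0.078
  Urn IV: 0.09 × 0.1175 = 0.010575
  Urn I: 0.06 × 0.032 = 0.00192
Sum = 0.091645.
P(Urn III | evidence) = 0.078 / 0.091645 ≈ 0.851.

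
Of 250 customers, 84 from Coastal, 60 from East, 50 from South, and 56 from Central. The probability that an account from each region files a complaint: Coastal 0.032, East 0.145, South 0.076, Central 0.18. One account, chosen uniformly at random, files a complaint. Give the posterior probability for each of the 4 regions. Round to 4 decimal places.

Unnormalized posteriors (prior × likelihood):
  Coastal: 0.336 × 0.032 = 0.010752
  East: 0.24 × 0.145 = 0.0348
  South: 0.2 × 0.076 = 0.0152
  Central: 0.224 × 0.18 = 0.04032
Normalizing constant = 0.101072.
P(Coastal | complaint) = 0.010752/0.101072 ≈ 0.1064
P(East | complaint) = 0.0348/0.101072 ≈ 0.3443
P(South | complaint) = 0.0152/0.101072 ≈ 0.1504
P(Central | complaint) = 0.04032/0.101072 ≈ 0.3989

Coastal 0.1064, East 0.3443, South 0.1504, Central 0.3989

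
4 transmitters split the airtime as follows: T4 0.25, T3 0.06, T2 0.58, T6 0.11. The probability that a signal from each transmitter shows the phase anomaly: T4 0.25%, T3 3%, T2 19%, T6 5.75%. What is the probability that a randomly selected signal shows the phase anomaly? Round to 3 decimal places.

0.119

By Bayes' rule, posterior ∝ prior × likelihood:
  T4: 0.25 × 0.0025 = 0.000625
  T3: 0.06 × 0.03 = 0.0018
  T2: 0.58 × 0.19 = 0.1102
  T6: 0.11 × 0.0575 = 0.006325
P(anomaly) = 0.000625 + 0.0018 + 0.1102 + 0.006325 = 0.11895 → 0.119.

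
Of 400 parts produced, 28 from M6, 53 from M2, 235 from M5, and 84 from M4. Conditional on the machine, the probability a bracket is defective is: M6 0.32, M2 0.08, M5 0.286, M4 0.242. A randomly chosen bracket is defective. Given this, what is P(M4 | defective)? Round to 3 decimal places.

0.202

Compute prior × likelihood for every hypothesis:
  M6: 0.07 × 0.32 = 0.0224
  M2: 0.1325 × 0.08 = 0.0106
  M5: 0.5875 × 0.286 = 0.168025
  M4: 0.21 × 0.242 = 0.05082
Sum = 0.251845.
P(M4 | evidence) = 0.05082 / 0.251845 ≈ 0.202.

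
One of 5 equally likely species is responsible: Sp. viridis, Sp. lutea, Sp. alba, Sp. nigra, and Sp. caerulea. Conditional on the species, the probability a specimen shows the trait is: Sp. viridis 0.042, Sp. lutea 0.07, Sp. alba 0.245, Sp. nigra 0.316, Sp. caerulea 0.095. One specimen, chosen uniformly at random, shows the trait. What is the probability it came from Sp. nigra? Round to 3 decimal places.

Since the prior is uniform, the posterior is proportional to the likelihood:
  Sp. viridis: 0.042
  Sp. lutea: 0.07
  Sp. alba: 0.245
  Sp. nigra: 0.316
  Sp. caerulea: 0.095
Total = 0.768.
P(Sp. nigra | evidence) = 0.316 / 0.768 ≈ 0.411.

0.411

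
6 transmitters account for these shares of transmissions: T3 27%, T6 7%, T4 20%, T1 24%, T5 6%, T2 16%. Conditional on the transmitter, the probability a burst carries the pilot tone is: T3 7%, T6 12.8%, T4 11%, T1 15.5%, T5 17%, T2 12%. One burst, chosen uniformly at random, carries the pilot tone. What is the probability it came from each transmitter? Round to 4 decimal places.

T3 0.1623, T6 0.0769, T4 0.1889, T1 0.3194, T5 0.0876, T2 0.1649

By Bayes' rule, posterior ∝ prior × likelihood:
  T3: 0.27 × 0.07 = 0.0189
  T6: 0.07 × 0.128 = 0.00896
  T4: 0.2 × 0.11 = 0.022
  T1: 0.24 × 0.155 = 0.0372
  T5: 0.06 × 0.17 = 0.0102
  T2: 0.16 × 0.12 = 0.0192
Normalizing constant = 0.11646.
P(T3 | pilot) = 0.0189/0.11646 ≈ 0.1623
P(T6 | pilot) = 0.00896/0.11646 ≈ 0.0769
P(T4 | pilot) = 0.022/0.11646 ≈ 0.1889
P(T1 | pilot) = 0.0372/0.11646 ≈ 0.3194
P(T5 | pilot) = 0.0102/0.11646 ≈ 0.0876
P(T2 | pilot) = 0.0192/0.11646 ≈ 0.1649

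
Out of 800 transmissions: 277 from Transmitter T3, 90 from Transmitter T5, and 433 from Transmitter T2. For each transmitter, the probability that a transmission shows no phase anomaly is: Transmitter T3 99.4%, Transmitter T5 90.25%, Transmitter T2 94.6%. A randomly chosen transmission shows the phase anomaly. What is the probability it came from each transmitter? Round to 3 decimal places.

Transmitter T3 0.049, Transmitter T5 0.259, Transmitter T2 0.691

Taking complements, P(anomaly | each) = Transmitter T3 0.006, Transmitter T5 0.0975, Transmitter T2 0.054.
Compute prior × likelihood for every hypothesis:
  Transmitter T3: 0.34625 × 0.006 = 0.0020775
  Transmitter T5: 0.1125 × 0.0975 = 0.01096875
  Transmitter T2: 0.54125 × 0.054 = 0.0292275
Total = 0.04227375.
P(Transmitter T3 | anomaly) = 0.0020775/0.04227375 ≈ 0.049
P(Transmitter T5 | anomaly) = 0.01096875/0.04227375 ≈ 0.259
P(Transmitter T2 | anomaly) = 0.0292275/0.04227375 ≈ 0.691
(Check: 0.049+0.259+0.691 = 0.999.)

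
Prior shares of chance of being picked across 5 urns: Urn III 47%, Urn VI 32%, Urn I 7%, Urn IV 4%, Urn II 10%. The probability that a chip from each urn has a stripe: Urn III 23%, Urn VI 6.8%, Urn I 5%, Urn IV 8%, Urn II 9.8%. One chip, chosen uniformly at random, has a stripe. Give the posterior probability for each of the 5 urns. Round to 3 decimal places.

Unnormalized posteriors (prior × likelihood):
  Urn III: 0.47 × 0.23 = 0.1081
  Urn VI: 0.32 × 0.068 = 0.02176
  Urn I: 0.07 × 0.05 = 0.0035
  Urn IV: 0.04 × 0.08 = 0.0032
  Urn II: 0.1 × 0.098 = 0.0098
Normalizing constant = 0.14636.
P(Urn III | striped) = 0.1081/0.14636 ≈ 0.739
P(Urn VI | striped) = 0.02176/0.14636 ≈ 0.149
P(Urn I | striped) = 0.0035/0.14636 ≈ 0.024
P(Urn IV | striped) = 0.0032/0.14636 ≈ 0.022
P(Urn II | striped) = 0.0098/0.14636 ≈ 0.067

Urn III 0.739, Urn VI 0.149, Urn I 0.024, Urn IV 0.022, Urn II 0.067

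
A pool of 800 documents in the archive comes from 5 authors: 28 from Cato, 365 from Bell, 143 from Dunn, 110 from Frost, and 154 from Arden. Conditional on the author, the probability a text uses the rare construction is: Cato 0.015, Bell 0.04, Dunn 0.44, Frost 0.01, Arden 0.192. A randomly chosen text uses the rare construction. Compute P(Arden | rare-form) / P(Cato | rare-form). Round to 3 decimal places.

By Bayes' rule, posterior ∝ prior × likelihood:
  Cato: 0.035 × 0.015 = 0.000525
  Bell: 0.45625 × 0.04 = 0.01825
  Dunn: 0.17875 × 0.44 = 0.07865
  Frost: 0.1375 × 0.01 = 0.001375
  Arden: 0.1925 × 0.192 = 0.03696
Total = 0.13576.
The ratio is 0.03696 / 0.000525 (the normalizer cancels) = 70.400.

70.400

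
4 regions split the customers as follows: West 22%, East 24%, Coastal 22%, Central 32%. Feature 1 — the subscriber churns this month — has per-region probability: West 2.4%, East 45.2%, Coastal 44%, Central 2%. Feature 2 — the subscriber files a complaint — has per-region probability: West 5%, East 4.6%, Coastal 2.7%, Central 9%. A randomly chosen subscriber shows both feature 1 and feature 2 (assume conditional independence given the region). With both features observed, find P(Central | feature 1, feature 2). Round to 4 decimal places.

0.0682

Unnormalized posteriors (prior × likelihood):
  West: 0.22 × 0.024 × 0.05 = 0.000264
  East: 0.24 × 0.452 × 0.046 = 0.00499008
  Coastal: 0.22 × 0.44 × 0.027 = 0.0026136
  Central: 0.32 × 0.02 × 0.09 = 0.000576
Normalizing constant = 0.00844368.
P(Central | evidence) = 0.000576 / 0.00844368 ≈ 0.0682.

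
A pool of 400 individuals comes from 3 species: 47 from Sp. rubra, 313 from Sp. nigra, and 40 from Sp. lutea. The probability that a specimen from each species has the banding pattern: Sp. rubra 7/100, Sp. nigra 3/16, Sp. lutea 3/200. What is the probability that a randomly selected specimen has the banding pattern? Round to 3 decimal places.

0.156

Unnormalized posteriors (prior × likelihood):
  Sp. rubra: 0.1175 × 0.07 = 0.008225
  Sp. nigra: 0.7825 × 0.1875 = 0.14671875
  Sp. lutea: 0.1 × 0.015 = 0.0015
P(banded) = 0.008225 + 0.14671875 + 0.0015 = 0.15644375 → 0.156.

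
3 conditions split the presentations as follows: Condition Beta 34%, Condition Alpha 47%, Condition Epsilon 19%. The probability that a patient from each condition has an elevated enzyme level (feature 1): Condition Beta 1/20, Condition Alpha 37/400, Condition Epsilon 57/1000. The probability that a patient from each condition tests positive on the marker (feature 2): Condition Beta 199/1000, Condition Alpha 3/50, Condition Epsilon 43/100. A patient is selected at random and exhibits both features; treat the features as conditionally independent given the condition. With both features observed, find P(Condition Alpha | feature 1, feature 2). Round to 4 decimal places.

0.2450

Unnormalized posteriors (prior × likelihood):
  Condition Beta: 0.34 × 0.05 × 0.199 = 0.003383
  Condition Alpha: 0.47 × 0.0925 × 0.06 = 0.0026085
  Condition Epsilon: 0.19 × 0.057 × 0.43 = 0.0046569
Sum = 0.0106484.
P(Condition Alpha | evidence) = 0.0026085 / 0.0106484 ≈ 0.2450.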